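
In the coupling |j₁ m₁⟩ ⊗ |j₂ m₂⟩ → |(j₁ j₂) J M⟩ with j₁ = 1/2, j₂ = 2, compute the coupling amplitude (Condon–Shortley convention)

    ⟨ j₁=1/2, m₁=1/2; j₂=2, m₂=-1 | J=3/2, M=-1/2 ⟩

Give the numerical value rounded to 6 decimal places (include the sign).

√[4·1!0!3!/5! · 1!0!1!3!1!2!] = √(12/5)
  +(−1)^0/∏(0,1,0,1,0,2)! = 1/2  (running 1/2)
⟨..|..⟩ = √(12/5)·(1/2) = +0.774597

+0.774597  (= +√(3/5))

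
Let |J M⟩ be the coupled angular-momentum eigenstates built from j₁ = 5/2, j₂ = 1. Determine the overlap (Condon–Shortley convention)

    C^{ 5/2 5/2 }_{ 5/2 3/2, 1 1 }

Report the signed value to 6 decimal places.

−√(2/7) ≈ -0.534522

√[6·1!4!1!/7! · 4!1!2!0!5!0!] = √(1152/7)
  +(−1)^1/∏(1,0,0,1,4,0)! = -1/24  (running -1/24)
⟨..|..⟩ = √(1152/7)·(-1/24) = -0.534522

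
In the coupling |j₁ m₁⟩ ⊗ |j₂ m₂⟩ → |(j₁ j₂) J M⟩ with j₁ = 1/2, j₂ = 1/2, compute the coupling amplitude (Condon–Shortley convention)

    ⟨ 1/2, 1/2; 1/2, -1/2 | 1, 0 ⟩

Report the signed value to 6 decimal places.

+0.707107  (= +√(1/2))

triangle: 0!·1!·1!/3! = 1/6
(j±m)!: 1!·0!·0!·1!·1!·1! = 1
prefactor² = (2J+1)·Δ·N² = 1/2
  k=0: +1/(0!·0!·0!·0!·1!·1!) = 1
Σ = 1  ⇒  CG² = 1/2·1² = 1/2
CG = +√(1/2) = +0.707107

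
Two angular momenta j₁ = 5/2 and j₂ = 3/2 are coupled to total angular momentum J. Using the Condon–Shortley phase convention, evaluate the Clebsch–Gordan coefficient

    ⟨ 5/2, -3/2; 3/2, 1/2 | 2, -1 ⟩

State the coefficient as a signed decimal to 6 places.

triangle: 2!×3!×1!/7! = 12/5040
(j±m)!: 1!×4!×2!×1!×1!×3! = 288
prefactor² = (2J+1)×Δ×N² = 24/7
  k=1: −1/(1!×1!×3!×1!×0!×0!) = -1/6
  k=2: +1/(2!×0!×2!×0!×1!×1!) = 1/4
Σ = 1/12  ⇒  CG² = 24/7×1/12² = 1/42
CG = +√(1/42) = +0.154303

+0.154303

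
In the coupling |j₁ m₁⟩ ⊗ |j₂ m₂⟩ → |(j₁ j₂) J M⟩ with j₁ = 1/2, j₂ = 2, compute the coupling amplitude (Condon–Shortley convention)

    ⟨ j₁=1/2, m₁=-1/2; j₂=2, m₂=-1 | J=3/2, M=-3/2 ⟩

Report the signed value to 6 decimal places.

j₁+j₂−J=1  J+j₁−j₂=0  J−j₁+j₂=3  j₁+j₂+J+1=5
(j₁±m₁, j₂±m₂, J±M) = (0,1,1,3,0,3)
P² = 36/5
sum k=1..1:
  [1] −1/6 = -1/6
S = -1/6
C² = P²·S² = 1/5 ; C = -0.447214

-0.447214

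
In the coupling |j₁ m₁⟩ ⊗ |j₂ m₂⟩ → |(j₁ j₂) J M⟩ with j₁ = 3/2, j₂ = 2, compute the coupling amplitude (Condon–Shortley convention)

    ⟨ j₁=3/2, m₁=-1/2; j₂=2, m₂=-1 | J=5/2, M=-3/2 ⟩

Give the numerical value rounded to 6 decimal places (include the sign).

+√(1/35) = +0.169031

triangle: 1!*2!*3!/7! = 12/5040
(j±m)!: 1!*2!*1!*3!*1!*4! = 288
prefactor² = (2J+1)*Δ*N² = 144/35
  k=0: +1/(0!*1!*2!*1!*0!*2!) = 1/4
  k=1: −1/(1!*0!*1!*0!*1!*3!) = -1/6
Σ = 1/12  ⇒  CG² = 144/35*1/12² = 1/35
CG = +√(1/35) = +0.169031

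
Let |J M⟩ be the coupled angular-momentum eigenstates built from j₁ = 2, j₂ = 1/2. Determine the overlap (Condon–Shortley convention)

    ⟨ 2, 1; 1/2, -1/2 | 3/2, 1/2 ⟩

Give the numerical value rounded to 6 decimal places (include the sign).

√[4·1!3!0!/5! · 3!1!0!1!2!1!] = √(12/5)
  +(−1)^0/∏(0,1,1,0,2,0)! = 1/2  (running 1/2)
⟨..|..⟩ = √(12/5)·(1/2) = +0.774597

+0.774597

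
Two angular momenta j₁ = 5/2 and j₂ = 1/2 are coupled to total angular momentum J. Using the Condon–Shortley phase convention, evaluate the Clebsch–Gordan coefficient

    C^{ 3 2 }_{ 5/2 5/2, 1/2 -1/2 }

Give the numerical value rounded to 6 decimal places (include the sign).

triangle: 0!×5!×1!/7! = 120/5040
(j±m)!: 5!×0!×0!×1!×5!×1! = 14400
prefactor² = (2J+1)×Δ×N² = 2400
  k=0: +1/(0!×0!×0!×0!×5!×1!) = 1/120
Σ = 1/120  ⇒  CG² = 2400×1/120² = 1/6
CG = +√(1/6) = +0.408248

+0.408248  (= +√(1/6))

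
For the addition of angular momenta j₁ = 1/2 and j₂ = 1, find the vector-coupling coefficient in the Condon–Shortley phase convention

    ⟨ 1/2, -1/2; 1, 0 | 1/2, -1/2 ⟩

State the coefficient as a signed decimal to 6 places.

-0.577350  (= −√(1/3))

√[2·1!0!1!/3! · 0!1!1!1!0!1!] = √(1/3)
  +(−1)^1/∏(1,0,0,0,0,1)! = -1  (running -1)
⟨..|..⟩ = √(1/3)·(-1) = -0.577350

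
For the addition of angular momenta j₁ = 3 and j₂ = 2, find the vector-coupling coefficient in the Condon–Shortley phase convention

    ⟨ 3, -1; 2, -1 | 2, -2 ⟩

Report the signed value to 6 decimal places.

triangle: 3!×3!×1!/8! = 36/40320
(j±m)!: 2!×4!×1!×3!×0!×4! = 6912
prefactor² = (2J+1)×Δ×N² = 216/7
  k=1: −1/(1!×2!×3!×0!×0!×1!) = -1/12
Σ = -1/12  ⇒  CG² = 216/7×(-1/12)² = 3/14
CG = −√(3/14) = -0.462910

-0.462910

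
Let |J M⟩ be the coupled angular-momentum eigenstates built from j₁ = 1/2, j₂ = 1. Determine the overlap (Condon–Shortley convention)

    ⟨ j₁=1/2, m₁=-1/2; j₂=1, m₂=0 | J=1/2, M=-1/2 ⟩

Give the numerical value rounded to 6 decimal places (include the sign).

-0.577350  (= −√(1/3))

j₁+j₂−J=1  J+j₁−j₂=0  J−j₁+j₂=1  j₁+j₂+J+1=3
(j₁±m₁, j₂±m₂, J±M) = (0,1,1,1,0,1)
P² = 1/3
sum k=1..1:
  [1] −1/1 = -1
S = -1
C² = P²·S² = 1/3 ; C = -0.577350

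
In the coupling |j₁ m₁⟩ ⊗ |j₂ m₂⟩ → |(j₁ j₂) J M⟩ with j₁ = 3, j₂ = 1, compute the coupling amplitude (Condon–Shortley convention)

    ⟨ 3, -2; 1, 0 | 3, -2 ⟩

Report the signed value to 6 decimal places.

triangle: 1!*5!*1!/8! = 120/40320
(j±m)!: 1!*5!*1!*1!*1!*5! = 14400
prefactor² = (2J+1)*Δ*N² = 300
  k=0: +1/(0!*1!*5!*1!*0!*0!) = 1/120
  k=1: −1/(1!*0!*4!*0!*1!*1!) = -1/24
Σ = -1/30  ⇒  CG² = 300*(-1/30)² = 1/3
CG = −√(1/3) = -0.577350

−√(1/3) ≈ -0.577350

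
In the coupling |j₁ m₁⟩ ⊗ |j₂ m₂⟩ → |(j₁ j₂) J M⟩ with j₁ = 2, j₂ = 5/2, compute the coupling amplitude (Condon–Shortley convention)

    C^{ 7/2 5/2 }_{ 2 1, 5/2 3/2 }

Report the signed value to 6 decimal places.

√[8·1!3!4!/9! · 3!1!4!1!6!1!] = √(2304/7)
  +(−1)^0/∏(0,1,1,4,2,0)! = 1/48  (running 1/48)
  +(−1)^1/∏(1,0,0,3,3,1)! = -1/36  (running -1/144)
⟨..|..⟩ = √(2304/7)·(-1/144) = -0.125988

-0.125988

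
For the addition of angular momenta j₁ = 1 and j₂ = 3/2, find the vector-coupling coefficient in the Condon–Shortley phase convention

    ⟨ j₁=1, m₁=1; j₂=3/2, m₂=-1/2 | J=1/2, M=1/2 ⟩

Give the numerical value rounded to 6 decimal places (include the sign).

triangle: 2!×0!×1!/4! = 2/24
(j±m)!: 2!×0!×1!×2!×1!×0! = 4
prefactor² = (2J+1)×Δ×N² = 2/3
  k=0: +1/(0!×2!×0!×1!×0!×0!) = 1/2
Σ = 1/2  ⇒  CG² = 2/3×1/2² = 1/6
CG = +√(1/6) = +0.408248

+0.408248  (= +√(1/6))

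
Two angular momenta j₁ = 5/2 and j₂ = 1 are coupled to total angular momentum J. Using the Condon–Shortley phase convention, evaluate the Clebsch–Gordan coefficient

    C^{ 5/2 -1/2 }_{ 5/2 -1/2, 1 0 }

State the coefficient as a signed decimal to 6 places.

-0.169031

√[6·1!4!1!/7! · 2!3!1!1!2!3!] = √(144/35)
  +(−1)^0/∏(0,1,3,1,1,0)! = 1/6  (running 1/6)
  +(−1)^1/∏(1,0,2,0,2,1)! = -1/4  (running -1/12)
⟨..|..⟩ = √(144/35)·(-1/12) = -0.169031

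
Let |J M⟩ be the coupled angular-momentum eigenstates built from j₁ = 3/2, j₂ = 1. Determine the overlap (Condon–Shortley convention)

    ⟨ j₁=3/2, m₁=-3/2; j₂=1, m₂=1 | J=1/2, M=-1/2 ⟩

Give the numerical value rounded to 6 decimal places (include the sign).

triangle: 2!·1!·0!/4! = 2/24
(j±m)!: 0!·3!·2!·0!·0!·1! = 12
prefactor² = (2J+1)·Δ·N² = 2
  k=2: +1/(2!·0!·1!·0!·0!·0!) = 1/2
Σ = 1/2  ⇒  CG² = 2·1/2² = 1/2
CG = +√(1/2) = +0.707107

+0.707107  (= +√(1/2))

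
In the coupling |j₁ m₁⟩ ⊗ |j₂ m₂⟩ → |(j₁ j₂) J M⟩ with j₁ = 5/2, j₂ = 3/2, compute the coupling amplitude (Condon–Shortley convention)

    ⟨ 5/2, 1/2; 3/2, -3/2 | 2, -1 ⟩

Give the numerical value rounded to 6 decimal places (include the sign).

+0.566947

j₁+j₂−J=2  J+j₁−j₂=3  J−j₁+j₂=1  j₁+j₂+J+1=7
(j₁±m₁, j₂±m₂, J±M) = (3,2,0,3,1,3)
P² = 36/7
sum k=0..0:
  [0] +1/4 = 1/4
S = 1/4
C² = P²·S² = 9/28 ; C = +0.566947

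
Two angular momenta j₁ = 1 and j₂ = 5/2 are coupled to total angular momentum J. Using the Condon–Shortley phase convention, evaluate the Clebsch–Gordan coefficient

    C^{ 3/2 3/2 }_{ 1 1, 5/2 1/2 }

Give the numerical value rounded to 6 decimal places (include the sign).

+√(1/15) ≈ +0.258199

j₁+j₂−J=2  J+j₁−j₂=0  J−j₁+j₂=3  j₁+j₂+J+1=6
(j₁±m₁, j₂±m₂, J±M) = (2,0,3,2,3,0)
P² = 48/5
sum k=0..0:
  [0] +1/12 = 1/12
S = 1/12
C² = P²·S² = 1/15 ; C = +0.258199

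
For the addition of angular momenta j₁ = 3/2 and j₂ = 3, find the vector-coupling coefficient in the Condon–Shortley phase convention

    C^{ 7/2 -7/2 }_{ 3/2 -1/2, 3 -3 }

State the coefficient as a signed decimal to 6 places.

+√(2/3) ≈ +0.816497

√[8·1!2!5!/9! · 1!2!0!6!0!7!] = √(38400)
  +(−1)^0/∏(0,1,2,0,0,5)! = 1/240  (running 1/240)
⟨..|..⟩ = √(38400)·(1/240) = +0.816497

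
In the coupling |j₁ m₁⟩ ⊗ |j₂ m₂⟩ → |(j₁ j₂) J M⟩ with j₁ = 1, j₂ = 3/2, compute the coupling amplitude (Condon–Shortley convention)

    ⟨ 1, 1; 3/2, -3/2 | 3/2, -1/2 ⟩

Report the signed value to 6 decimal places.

+√(2/5) ≈ +0.632456

triangle: 1!*1!*2!/5! = 2/120
(j±m)!: 2!*0!*0!*3!*1!*2! = 24
prefactor² = (2J+1)*Δ*N² = 8/5
  k=0: +1/(0!*1!*0!*0!*1!*2!) = 1/2
Σ = 1/2  ⇒  CG² = 8/5*1/2² = 2/5
CG = +√(2/5) = +0.632456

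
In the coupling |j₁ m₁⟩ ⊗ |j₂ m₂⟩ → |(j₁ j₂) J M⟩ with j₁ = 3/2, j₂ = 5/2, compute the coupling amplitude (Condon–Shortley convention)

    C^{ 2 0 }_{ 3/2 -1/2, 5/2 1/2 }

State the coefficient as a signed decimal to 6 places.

−√(1/14) ≈ -0.267261

√[5·2!1!3!/7! · 1!2!3!2!2!2!] = √(8/7)
  +(−1)^1/∏(1,1,1,2,0,1)! = -1/2  (running -1/2)
  +(−1)^2/∏(2,0,0,1,1,2)! = 1/4  (running -1/4)
⟨..|..⟩ = √(8/7)·(-1/4) = -0.267261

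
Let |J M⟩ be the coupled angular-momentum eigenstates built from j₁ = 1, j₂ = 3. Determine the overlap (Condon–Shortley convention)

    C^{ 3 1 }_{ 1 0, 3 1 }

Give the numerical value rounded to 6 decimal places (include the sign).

j₁+j₂−J=1  J+j₁−j₂=1  J−j₁+j₂=5  j₁+j₂+J+1=8
(j₁±m₁, j₂±m₂, J±M) = (1,1,4,2,4,2)
P² = 48
sum k=0..1:
  [0] +1/24 = 1/24
  [1] −1/12 = -1/12
S = -1/24
C² = P²·S² = 1/12 ; C = -0.288675

−√(1/12) = -0.288675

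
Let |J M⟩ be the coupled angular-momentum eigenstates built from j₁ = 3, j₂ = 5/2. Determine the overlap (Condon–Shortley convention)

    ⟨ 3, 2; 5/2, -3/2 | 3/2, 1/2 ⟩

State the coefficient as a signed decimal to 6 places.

√[4·4!2!1!/8! · 5!1!1!4!2!1!] = √(192/7)
  +(−1)^0/∏(0,4,1,1,1,0)! = 1/24  (running 1/24)
  +(−1)^1/∏(1,3,0,0,2,1)! = -1/12  (running -1/24)
⟨..|..⟩ = √(192/7)·(-1/24) = -0.218218

-0.218218  (= −√(1/21))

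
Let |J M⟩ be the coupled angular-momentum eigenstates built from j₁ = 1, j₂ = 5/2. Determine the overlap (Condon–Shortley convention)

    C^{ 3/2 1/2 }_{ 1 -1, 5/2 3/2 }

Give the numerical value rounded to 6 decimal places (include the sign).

j₁+j₂−J=2  J+j₁−j₂=0  J−j₁+j₂=3  j₁+j₂+J+1=6
(j₁±m₁, j₂±m₂, J±M) = (0,2,4,1,2,1)
P² = 32/5
sum k=2..2:
  [2] +1/4 = 1/4
S = 1/4
C² = P²·S² = 2/5 ; C = +0.632456

+√(2/5) = +0.632456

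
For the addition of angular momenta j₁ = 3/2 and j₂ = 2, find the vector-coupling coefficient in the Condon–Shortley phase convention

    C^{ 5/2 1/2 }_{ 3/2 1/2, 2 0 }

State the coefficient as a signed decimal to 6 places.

+√(3/35) = +0.292770

triangle: 1!×2!×3!/7! = 12/5040
(j±m)!: 2!×1!×2!×2!×3!×2! = 96
prefactor² = (2J+1)×Δ×N² = 48/35
  k=0: +1/(0!×1!×1!×2!×1!×1!) = 1/2
  k=1: −1/(1!×0!×0!×1!×2!×2!) = -1/4
Σ = 1/4  ⇒  CG² = 48/35×1/4² = 3/35
CG = +√(3/35) = +0.292770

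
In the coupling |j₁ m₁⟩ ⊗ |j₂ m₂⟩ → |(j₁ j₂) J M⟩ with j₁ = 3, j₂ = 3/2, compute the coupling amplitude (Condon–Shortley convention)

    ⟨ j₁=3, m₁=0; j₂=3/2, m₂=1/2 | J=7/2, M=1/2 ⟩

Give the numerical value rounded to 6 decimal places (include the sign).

−√(2/21) ≈ -0.308607

j₁+j₂−J=1  J+j₁−j₂=5  J−j₁+j₂=2  j₁+j₂+J+1=9
(j₁±m₁, j₂±m₂, J±M) = (3,3,2,1,4,3)
P² = 384/7
sum k=0..1:
  [0] +1/24 = 1/24
  [1] −1/12 = -1/12
S = -1/24
C² = P²·S² = 2/21 ; C = -0.308607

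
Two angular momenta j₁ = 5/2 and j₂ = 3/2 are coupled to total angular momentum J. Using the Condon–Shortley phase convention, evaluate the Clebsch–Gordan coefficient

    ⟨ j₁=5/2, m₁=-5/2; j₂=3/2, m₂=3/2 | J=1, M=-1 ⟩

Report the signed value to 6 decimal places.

−√(1/2) = -0.707107

j₁+j₂−J=3  J+j₁−j₂=2  J−j₁+j₂=0  j₁+j₂+J+1=6
(j₁±m₁, j₂±m₂, J±M) = (0,5,3,0,0,2)
P² = 72
sum k=3..3:
  [3] −1/12 = -1/12
S = -1/12
C² = P²·S² = 1/2 ; C = -0.707107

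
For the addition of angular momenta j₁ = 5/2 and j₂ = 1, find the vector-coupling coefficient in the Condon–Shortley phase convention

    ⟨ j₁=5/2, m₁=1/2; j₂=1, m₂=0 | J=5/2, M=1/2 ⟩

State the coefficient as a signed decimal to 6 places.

triangle: 1!·4!·1!/7! = 24/5040
(j±m)!: 3!·2!·1!·1!·3!·2! = 144
prefactor² = (2J+1)·Δ·N² = 144/35
  k=0: +1/(0!·1!·2!·1!·2!·0!) = 1/4
  k=1: −1/(1!·0!·1!·0!·3!·1!) = -1/6
Σ = 1/12  ⇒  CG² = 144/35·1/12² = 1/35
CG = +√(1/35) = +0.169031

+0.169031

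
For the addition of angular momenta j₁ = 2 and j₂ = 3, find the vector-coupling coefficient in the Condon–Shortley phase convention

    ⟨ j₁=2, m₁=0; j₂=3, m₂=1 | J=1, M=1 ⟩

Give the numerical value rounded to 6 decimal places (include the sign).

j₁+j₂−J=4  J+j₁−j₂=0  J−j₁+j₂=2  j₁+j₂+J+1=7
(j₁±m₁, j₂±m₂, J±M) = (2,2,4,2,2,0)
P² = 384/35
sum k=2..2:
  [2] +1/8 = 1/8
S = 1/8
C² = P²·S² = 6/35 ; C = +0.414039

+0.414039  (= +√(6/35))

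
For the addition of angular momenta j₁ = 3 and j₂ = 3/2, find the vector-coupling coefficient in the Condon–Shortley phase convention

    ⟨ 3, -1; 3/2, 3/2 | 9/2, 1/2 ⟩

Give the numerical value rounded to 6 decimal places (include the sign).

+0.345033

j₁+j₂−J=0  J+j₁−j₂=6  J−j₁+j₂=3  j₁+j₂+J+1=10
(j₁±m₁, j₂±m₂, J±M) = (2,4,3,0,5,4)
P² = 69120/7
sum k=0..0:
  [0] +1/288 = 1/288
S = 1/288
C² = P²·S² = 5/42 ; C = +0.345033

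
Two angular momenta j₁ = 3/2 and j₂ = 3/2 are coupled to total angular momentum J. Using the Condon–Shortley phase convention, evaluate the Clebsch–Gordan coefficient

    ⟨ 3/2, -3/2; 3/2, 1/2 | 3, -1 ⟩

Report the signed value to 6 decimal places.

triangle: 0!*3!*3!/7! = 36/5040
(j±m)!: 0!*3!*2!*1!*2!*4! = 576
prefactor² = (2J+1)*Δ*N² = 144/5
  k=0: +1/(0!*0!*3!*2!*0!*1!) = 1/12
Σ = 1/12  ⇒  CG² = 144/5*1/12² = 1/5
CG = +√(1/5) = +0.447214

+√(1/5) ≈ +0.447214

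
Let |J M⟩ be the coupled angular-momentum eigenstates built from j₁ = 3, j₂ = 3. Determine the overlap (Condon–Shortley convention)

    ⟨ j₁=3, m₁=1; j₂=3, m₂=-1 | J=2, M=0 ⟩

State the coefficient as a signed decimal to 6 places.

√[5·4!2!2!/9! · 4!2!2!4!2!2!] = √(256/21)
  +(−1)^0/∏(0,4,2,2,0,0)! = 1/96  (running 1/96)
  +(−1)^1/∏(1,3,1,1,1,1)! = -1/6  (running -5/32)
  +(−1)^2/∏(2,2,0,0,2,2)! = 1/16  (running -3/32)
⟨..|..⟩ = √(256/21)·(-3/32) = -0.327327

−√(3/28) ≈ -0.327327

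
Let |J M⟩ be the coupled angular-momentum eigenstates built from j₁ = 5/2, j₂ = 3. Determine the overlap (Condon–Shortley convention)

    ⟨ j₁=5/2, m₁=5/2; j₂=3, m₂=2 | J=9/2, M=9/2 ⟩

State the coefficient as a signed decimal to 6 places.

+√(5/11) = +0.674200

triangle: 1!×4!×5!/11! = 2880/39916800
(j±m)!: 5!×0!×5!×1!×9!×0! = 5225472000
prefactor² = (2J+1)×Δ×N² = 41472000/11
  k=0: +1/(0!×1!×0!×5!×4!×0!) = 1/2880
Σ = 1/2880  ⇒  CG² = 41472000/11×1/2880² = 5/11
CG = +√(5/11) = +0.674200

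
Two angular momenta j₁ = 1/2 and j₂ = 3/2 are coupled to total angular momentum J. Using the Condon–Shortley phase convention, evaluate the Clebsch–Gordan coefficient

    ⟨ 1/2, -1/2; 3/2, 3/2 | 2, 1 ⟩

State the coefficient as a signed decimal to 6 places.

√[5·0!1!3!/5! · 0!1!3!0!3!1!] = √(9)
  +(−1)^0/∏(0,0,1,3,0,0)! = 1/6  (running 1/6)
⟨..|..⟩ = √(9)·(1/6) = +0.500000

+√(1/4) ≈ +0.500000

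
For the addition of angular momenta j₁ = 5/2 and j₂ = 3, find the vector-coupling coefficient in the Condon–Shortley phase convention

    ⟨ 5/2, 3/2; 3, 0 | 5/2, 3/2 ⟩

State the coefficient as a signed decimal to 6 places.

triangle: 3!*2!*3!/9! = 72/362880
(j±m)!: 4!*1!*3!*3!*4!*1! = 20736
prefactor² = (2J+1)*Δ*N² = 864/35
  k=0: +1/(0!*3!*1!*3!*1!*0!) = 1/36
  k=1: −1/(1!*2!*0!*2!*2!*1!) = -1/8
Σ = -7/72  ⇒  CG² = 864/35*(-7/72)² = 7/30
CG = −√(7/30) = -0.483046

-0.483046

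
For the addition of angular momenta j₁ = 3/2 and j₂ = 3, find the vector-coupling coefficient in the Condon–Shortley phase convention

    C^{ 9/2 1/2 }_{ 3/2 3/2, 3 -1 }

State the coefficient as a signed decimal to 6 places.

+√(5/42) = +0.345033

j₁+j₂−J=0  J+j₁−j₂=3  J−j₁+j₂=6  j₁+j₂+J+1=10
(j₁±m₁, j₂±m₂, J±M) = (3,0,2,4,5,4)
P² = 69120/7
sum k=0..0:
  [0] +1/288 = 1/288
S = 1/288
C² = P²·S² = 5/42 ; C = +0.345033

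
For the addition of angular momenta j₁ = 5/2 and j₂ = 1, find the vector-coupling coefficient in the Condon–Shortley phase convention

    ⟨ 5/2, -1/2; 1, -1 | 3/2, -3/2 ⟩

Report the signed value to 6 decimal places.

√[4·2!3!0!/6! · 2!3!0!2!0!3!] = √(48/5)
  +(−1)^0/∏(0,2,3,0,0,0)! = 1/12  (running 1/12)
⟨..|..⟩ = √(48/5)·(1/12) = +0.258199

+√(1/15) ≈ +0.258199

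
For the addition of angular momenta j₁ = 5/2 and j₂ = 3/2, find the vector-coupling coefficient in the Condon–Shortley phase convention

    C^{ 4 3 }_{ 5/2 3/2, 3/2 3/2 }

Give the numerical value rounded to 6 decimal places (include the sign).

√[9·0!5!3!/9! · 4!1!3!0!7!1!] = √(12960)
  +(−1)^0/∏(0,0,1,3,4,0)! = 1/144  (running 1/144)
⟨..|..⟩ = √(12960)·(1/144) = +0.790569

+0.790569  (= +√(5/8))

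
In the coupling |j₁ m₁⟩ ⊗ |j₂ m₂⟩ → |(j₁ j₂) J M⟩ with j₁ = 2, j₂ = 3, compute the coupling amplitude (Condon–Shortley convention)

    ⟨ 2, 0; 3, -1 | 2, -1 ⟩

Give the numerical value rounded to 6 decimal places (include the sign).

√[5·3!1!3!/8! · 2!2!2!4!1!3!] = √(36/7)
  +(−1)^1/∏(1,2,1,1,0,2)! = -1/4  (running -1/4)
  +(−1)^2/∏(2,1,0,0,1,3)! = 1/12  (running -1/6)
⟨..|..⟩ = √(36/7)·(-1/6) = -0.377964

−√(1/7) ≈ -0.377964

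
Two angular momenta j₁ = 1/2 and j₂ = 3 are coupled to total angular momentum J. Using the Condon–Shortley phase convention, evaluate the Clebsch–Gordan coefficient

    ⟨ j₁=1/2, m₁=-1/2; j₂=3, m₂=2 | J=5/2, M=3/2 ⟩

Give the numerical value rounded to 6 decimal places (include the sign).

√[6·1!0!5!/7! · 0!1!5!1!4!1!] = √(2880/7)
  +(−1)^1/∏(1,0,0,4,0,1)! = -1/24  (running -1/24)
⟨..|..⟩ = √(2880/7)·(-1/24) = -0.845154

-0.845154  (= −√(5/7))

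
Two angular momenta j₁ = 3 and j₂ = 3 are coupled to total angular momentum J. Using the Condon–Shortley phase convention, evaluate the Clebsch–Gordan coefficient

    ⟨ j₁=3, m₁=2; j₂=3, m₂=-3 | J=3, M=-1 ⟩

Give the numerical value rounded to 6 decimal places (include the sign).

j₁+j₂−J=3  J+j₁−j₂=3  J−j₁+j₂=3  j₁+j₂+J+1=10
(j₁±m₁, j₂±m₂, J±M) = (5,1,0,6,2,4)
P² = 1728
sum k=0..0:
  [0] +1/72 = 1/72
S = 1/72
C² = P²·S² = 1/3 ; C = +0.577350

+0.577350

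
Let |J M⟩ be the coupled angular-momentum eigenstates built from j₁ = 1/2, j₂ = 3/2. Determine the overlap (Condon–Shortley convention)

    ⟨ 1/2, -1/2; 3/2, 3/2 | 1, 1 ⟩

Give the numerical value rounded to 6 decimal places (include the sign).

−√(3/4) ≈ -0.866025

triangle: 1!·0!·2!/4! = 2/24
(j±m)!: 0!·1!·3!·0!·2!·0! = 12
prefactor² = (2J+1)·Δ·N² = 3
  k=1: −1/(1!·0!·0!·2!·0!·0!) = -1/2
Σ = -1/2  ⇒  CG² = 3·(-1/2)² = 3/4
CG = −√(3/4) = -0.866025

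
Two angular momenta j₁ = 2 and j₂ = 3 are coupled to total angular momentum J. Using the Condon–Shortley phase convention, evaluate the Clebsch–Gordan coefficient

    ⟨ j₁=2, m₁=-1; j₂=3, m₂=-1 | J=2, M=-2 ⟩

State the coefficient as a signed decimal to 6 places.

+0.462910

j₁+j₂−J=3  J+j₁−j₂=1  J−j₁+j₂=3  j₁+j₂+J+1=8
(j₁±m₁, j₂±m₂, J±M) = (1,3,2,4,0,4)
P² = 216/7
sum k=2..2:
  [2] +1/12 = 1/12
S = 1/12
C² = P²·S² = 3/14 ; C = +0.462910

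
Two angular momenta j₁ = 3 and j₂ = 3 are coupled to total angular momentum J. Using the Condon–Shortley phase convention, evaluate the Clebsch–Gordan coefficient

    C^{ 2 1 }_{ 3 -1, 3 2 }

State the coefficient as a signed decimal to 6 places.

j₁+j₂−J=4  J+j₁−j₂=2  J−j₁+j₂=2  j₁+j₂+J+1=9
(j₁±m₁, j₂±m₂, J±M) = (2,4,5,1,3,1)
P² = 320/7
sum k=3..4:
  [3] −1/12 = -1/12
  [4] +1/48 = 1/48
S = -1/16
C² = P²·S² = 5/28 ; C = -0.422577

-0.422577  (= −√(5/28))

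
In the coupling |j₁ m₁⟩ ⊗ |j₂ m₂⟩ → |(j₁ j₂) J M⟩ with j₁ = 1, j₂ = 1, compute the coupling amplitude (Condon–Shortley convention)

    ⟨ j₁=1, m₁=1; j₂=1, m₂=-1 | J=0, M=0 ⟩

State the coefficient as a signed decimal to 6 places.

√[1·2!0!0!/3! · 2!0!0!2!0!0!] = √(4/3)
  +(−1)^0/∏(0,2,0,0,0,0)! = 1/2  (running 1/2)
⟨..|..⟩ = √(4/3)·(1/2) = +0.577350

+√(1/3) ≈ +0.577350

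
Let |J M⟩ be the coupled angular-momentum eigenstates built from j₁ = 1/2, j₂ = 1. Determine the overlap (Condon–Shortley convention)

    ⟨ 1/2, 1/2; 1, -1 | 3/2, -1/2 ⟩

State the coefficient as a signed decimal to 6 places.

+0.577350

j₁+j₂−J=0  J+j₁−j₂=1  J−j₁+j₂=2  j₁+j₂+J+1=4
(j₁±m₁, j₂±m₂, J±M) = (1,0,0,2,1,2)
P² = 4/3
sum k=0..0:
  [0] +1/2 = 1/2
S = 1/2
C² = P²·S² = 1/3 ; C = +0.577350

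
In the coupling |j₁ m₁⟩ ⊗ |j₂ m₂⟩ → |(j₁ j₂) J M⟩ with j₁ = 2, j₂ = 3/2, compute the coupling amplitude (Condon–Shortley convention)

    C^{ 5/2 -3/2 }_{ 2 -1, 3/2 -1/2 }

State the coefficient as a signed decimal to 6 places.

j₁+j₂−J=1  J+j₁−j₂=3  J−j₁+j₂=2  j₁+j₂+J+1=7
(j₁±m₁, j₂±m₂, J±M) = (1,3,1,2,1,4)
P² = 144/35
sum k=0..1:
  [0] +1/6 = 1/6
  [1] −1/4 = -1/4
S = -1/12
C² = P²·S² = 1/35 ; C = -0.169031

-0.169031  (= −√(1/35))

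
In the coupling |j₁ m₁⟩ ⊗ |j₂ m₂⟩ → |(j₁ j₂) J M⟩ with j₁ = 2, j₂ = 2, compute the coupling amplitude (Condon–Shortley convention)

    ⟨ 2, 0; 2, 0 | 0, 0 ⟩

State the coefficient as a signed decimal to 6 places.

+0.447214  (= +√(1/5))

j₁+j₂−J=4  J+j₁−j₂=0  J−j₁+j₂=0  j₁+j₂+J+1=5
(j₁±m₁, j₂±m₂, J±M) = (2,2,2,2,0,0)
P² = 16/5
sum k=2..2:
  [2] +1/4 = 1/4
S = 1/4
C² = P²·S² = 1/5 ; C = +0.447214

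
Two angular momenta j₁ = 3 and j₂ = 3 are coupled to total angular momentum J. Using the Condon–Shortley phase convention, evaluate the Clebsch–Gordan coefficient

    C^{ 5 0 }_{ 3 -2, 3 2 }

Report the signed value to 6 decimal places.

−√(4/21) = -0.436436

j₁+j₂−J=1  J+j₁−j₂=5  J−j₁+j₂=5  j₁+j₂+J+1=12
(j₁±m₁, j₂±m₂, J±M) = (1,5,5,1,5,5)
P² = 480000/7
sum k=0..1:
  [0] +1/14400 = 1/14400
  [1] −1/576 = -1/576
S = -1/600
C² = P²·S² = 4/21 ; C = -0.436436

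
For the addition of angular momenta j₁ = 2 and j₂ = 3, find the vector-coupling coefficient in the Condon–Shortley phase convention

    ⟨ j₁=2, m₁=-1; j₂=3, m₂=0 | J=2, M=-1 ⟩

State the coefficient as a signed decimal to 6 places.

+0.534522

j₁+j₂−J=3  J+j₁−j₂=1  J−j₁+j₂=3  j₁+j₂+J+1=8
(j₁±m₁, j₂±m₂, J±M) = (1,3,3,3,1,3)
P² = 81/14
sum k=2..3:
  [2] +1/4 = 1/4
  [3] −1/36 = -1/36
S = 2/9
C² = P²·S² = 2/7 ; C = +0.534522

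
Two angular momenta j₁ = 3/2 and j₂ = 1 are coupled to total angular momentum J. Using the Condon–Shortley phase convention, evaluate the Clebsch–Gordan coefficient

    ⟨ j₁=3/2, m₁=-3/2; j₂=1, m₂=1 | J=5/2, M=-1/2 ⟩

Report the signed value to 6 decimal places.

√[6·0!3!2!/6! · 0!3!2!0!2!3!] = √(72/5)
  +(−1)^0/∏(0,0,3,2,0,0)! = 1/12  (running 1/12)
⟨..|..⟩ = √(72/5)·(1/12) = +0.316228

+0.316228  (= +√(1/10))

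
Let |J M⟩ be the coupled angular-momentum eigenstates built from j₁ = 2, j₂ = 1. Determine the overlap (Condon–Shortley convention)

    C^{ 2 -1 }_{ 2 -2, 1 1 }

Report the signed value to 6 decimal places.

√[5·1!3!1!/6! · 0!4!2!0!1!3!] = √(12)
  +(−1)^1/∏(1,0,3,1,0,0)! = -1/6  (running -1/6)
⟨..|..⟩ = √(12)·(-1/6) = -0.577350

-0.577350  (= −√(1/3))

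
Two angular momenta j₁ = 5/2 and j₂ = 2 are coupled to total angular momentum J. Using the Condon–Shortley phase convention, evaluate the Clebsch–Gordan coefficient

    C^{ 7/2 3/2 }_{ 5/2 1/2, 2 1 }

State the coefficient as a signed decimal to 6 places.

j₁+j₂−J=1  J+j₁−j₂=4  J−j₁+j₂=3  j₁+j₂+J+1=9
(j₁±m₁, j₂±m₂, J±M) = (3,2,3,1,5,2)
P² = 384/7
sum k=0..1:
  [0] +1/24 = 1/24
  [1] −1/12 = -1/12
S = -1/24
C² = P²·S² = 2/21 ; C = -0.308607

-0.308607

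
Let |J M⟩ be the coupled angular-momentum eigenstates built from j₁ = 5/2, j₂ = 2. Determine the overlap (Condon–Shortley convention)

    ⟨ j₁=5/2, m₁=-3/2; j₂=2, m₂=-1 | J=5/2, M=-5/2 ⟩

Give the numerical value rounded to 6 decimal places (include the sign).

−√(3/7) ≈ -0.654654

√[6·2!3!2!/8! · 1!4!1!3!0!5!] = √(432/7)
  +(−1)^1/∏(1,1,3,0,0,2)! = -1/12  (running -1/12)
⟨..|..⟩ = √(432/7)·(-1/12) = -0.654654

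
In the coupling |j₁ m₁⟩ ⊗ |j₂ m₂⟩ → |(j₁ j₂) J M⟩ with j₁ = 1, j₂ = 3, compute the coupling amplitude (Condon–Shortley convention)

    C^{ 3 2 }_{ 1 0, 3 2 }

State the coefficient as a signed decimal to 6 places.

triangle: 1!×1!×5!/8! = 120/40320
(j±m)!: 1!×1!×5!×1!×5!×1! = 14400
prefactor² = (2J+1)×Δ×N² = 300
  k=0: +1/(0!×1!×1!×5!×0!×0!) = 1/120
  k=1: −1/(1!×0!×0!×4!×1!×1!) = -1/24
Σ = -1/30  ⇒  CG² = 300×(-1/30)² = 1/3
CG = −√(1/3) = -0.577350

−√(1/3) ≈ -0.577350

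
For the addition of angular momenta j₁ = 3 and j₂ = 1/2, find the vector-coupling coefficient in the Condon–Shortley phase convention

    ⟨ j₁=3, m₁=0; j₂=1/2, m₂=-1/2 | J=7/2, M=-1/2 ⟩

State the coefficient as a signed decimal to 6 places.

+0.755929  (= +√(4/7))

triangle: 0!×6!×1!/8! = 720/40320
(j±m)!: 3!×3!×0!×1!×3!×4! = 5184
prefactor² = (2J+1)×Δ×N² = 5184/7
  k=0: +1/(0!×0!×3!×0!×3!×1!) = 1/36
Σ = 1/36  ⇒  CG² = 5184/7×1/36² = 4/7
CG = +√(4/7) = +0.755929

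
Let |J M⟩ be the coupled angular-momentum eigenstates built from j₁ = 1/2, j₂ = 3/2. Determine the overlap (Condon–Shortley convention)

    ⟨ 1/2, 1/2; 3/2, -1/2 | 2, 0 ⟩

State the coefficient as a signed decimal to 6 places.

+√(1/2) = +0.707107

triangle: 0!×1!×3!/5! = 6/120
(j±m)!: 1!×0!×1!×2!×2!×2! = 8
prefactor² = (2J+1)×Δ×N² = 2
  k=0: +1/(0!×0!×0!×1!×1!×2!) = 1/2
Σ = 1/2  ⇒  CG² = 2×1/2² = 1/2
CG = +√(1/2) = +0.707107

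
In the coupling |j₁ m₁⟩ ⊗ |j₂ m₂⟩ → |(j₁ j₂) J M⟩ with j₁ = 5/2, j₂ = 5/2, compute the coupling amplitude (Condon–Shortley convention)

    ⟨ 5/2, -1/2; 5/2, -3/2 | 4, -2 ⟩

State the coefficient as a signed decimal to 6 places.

√[9·1!4!4!/10! · 2!3!1!4!2!6!] = √(20736/35)
  +(−1)^0/∏(0,1,3,1,1,3)! = 1/36  (running 1/36)
  +(−1)^1/∏(1,0,2,0,2,4)! = -1/96  (running 5/288)
⟨..|..⟩ = √(20736/35)·(5/288) = +0.422577

+√(5/28) ≈ +0.422577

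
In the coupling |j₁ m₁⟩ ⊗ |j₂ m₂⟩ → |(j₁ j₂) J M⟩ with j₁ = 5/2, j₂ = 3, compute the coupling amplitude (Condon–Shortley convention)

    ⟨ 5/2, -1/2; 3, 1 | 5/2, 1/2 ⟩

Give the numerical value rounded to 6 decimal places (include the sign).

triangle: 3!×2!×3!/9! = 72/362880
(j±m)!: 2!×3!×4!×2!×3!×2! = 6912
prefactor² = (2J+1)×Δ×N² = 288/35
  k=1: −1/(1!×2!×2!×3!×0!×0!) = -1/24
  k=2: +1/(2!×1!×1!×2!×1!×1!) = 1/4
  k=3: −1/(3!×0!×0!×1!×2!×2!) = -1/24
Σ = 1/6  ⇒  CG² = 288/35×1/6² = 8/35
CG = +√(8/35) = +0.478091

+√(8/35) ≈ +0.478091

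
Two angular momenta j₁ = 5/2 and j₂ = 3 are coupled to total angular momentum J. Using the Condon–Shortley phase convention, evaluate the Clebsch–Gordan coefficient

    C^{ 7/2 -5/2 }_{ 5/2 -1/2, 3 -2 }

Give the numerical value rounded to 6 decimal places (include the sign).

triangle: 2!×3!×4!/10! = 288/3628800
(j±m)!: 2!×3!×1!×5!×1!×6! = 1036800
prefactor² = (2J+1)×Δ×N² = 4608/7
  k=0: +1/(0!×2!×3!×1!×0!×3!) = 1/72
  k=1: −1/(1!×1!×2!×0!×1!×4!) = -1/48
Σ = -1/144  ⇒  CG² = 4608/7×(-1/144)² = 2/63
CG = −√(2/63) = -0.178174

−√(2/63) ≈ -0.178174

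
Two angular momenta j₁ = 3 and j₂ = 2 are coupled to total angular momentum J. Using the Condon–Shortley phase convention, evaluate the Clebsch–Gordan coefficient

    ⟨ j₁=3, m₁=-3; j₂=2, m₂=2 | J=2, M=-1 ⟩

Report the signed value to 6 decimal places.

-0.597614  (= −√(5/14))

triangle: 3!×3!×1!/8! = 36/40320
(j±m)!: 0!×6!×4!×0!×1!×3! = 103680
prefactor² = (2J+1)×Δ×N² = 3240/7
  k=3: −1/(3!×0!×3!×1!×0!×0!) = -1/36
Σ = -1/36  ⇒  CG² = 3240/7×(-1/36)² = 5/14
CG = −√(5/14) = -0.597614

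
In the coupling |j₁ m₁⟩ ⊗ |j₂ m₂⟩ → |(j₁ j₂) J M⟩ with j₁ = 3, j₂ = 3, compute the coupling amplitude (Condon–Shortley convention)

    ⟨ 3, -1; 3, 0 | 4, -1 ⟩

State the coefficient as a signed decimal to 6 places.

-0.312094  (= −√(15/154))

triangle: 2!·4!·4!/11! = 1152/39916800
(j±m)!: 2!·4!·3!·3!·3!·5! = 1244160
prefactor² = (2J+1)·Δ·N² = 124416/385
  k=0: +1/(0!·2!·4!·3!·0!·1!) = 1/288
  k=1: −1/(1!·1!·3!·2!·1!·2!) = -1/24
  k=2: +1/(2!·0!·2!·1!·2!·3!) = 1/48
Σ = -5/288  ⇒  CG² = 124416/385·(-5/288)² = 15/154
CG = −√(15/154) = -0.312094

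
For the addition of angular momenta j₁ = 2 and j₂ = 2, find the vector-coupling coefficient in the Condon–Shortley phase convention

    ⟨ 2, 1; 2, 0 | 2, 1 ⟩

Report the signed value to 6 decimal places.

-0.267261

j₁+j₂−J=2  J+j₁−j₂=2  J−j₁+j₂=2  j₁+j₂+J+1=7
(j₁±m₁, j₂±m₂, J±M) = (3,1,2,2,3,1)
P² = 8/7
sum k=0..1:
  [0] +1/4 = 1/4
  [1] −1/2 = -1/2
S = -1/4
C² = P²·S² = 1/14 ; C = -0.267261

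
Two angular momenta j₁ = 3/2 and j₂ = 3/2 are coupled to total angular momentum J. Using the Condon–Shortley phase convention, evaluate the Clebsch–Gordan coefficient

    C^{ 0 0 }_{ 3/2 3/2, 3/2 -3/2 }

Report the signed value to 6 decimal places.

j₁+j₂−J=3  J+j₁−j₂=0  J−j₁+j₂=0  j₁+j₂+J+1=4
(j₁±m₁, j₂±m₂, J±M) = (3,0,0,3,0,0)
P² = 9
sum k=0..0:
  [0] +1/6 = 1/6
S = 1/6
C² = P²·S² = 1/4 ; C = +0.500000

+0.500000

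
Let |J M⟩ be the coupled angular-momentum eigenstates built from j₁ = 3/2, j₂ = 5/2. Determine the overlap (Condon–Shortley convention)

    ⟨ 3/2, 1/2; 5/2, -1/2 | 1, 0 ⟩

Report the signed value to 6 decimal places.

-0.547723

j₁+j₂−J=3  J+j₁−j₂=0  J−j₁+j₂=2  j₁+j₂+J+1=6
(j₁±m₁, j₂±m₂, J±M) = (2,1,2,3,1,1)
P² = 6/5
sum k=1..1:
  [1] −1/2 = -1/2
S = -1/2
C² = P²·S² = 3/10 ; C = -0.547723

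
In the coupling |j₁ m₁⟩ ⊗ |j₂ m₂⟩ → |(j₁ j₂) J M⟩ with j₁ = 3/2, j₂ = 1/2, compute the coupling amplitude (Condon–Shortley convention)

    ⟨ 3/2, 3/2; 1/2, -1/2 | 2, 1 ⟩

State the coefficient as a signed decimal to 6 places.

√[5·0!3!1!/5! · 3!0!0!1!3!1!] = √(9)
  +(−1)^0/∏(0,0,0,0,3,1)! = 1/6  (running 1/6)
⟨..|..⟩ = √(9)·(1/6) = +0.500000

+√(1/4) ≈ +0.500000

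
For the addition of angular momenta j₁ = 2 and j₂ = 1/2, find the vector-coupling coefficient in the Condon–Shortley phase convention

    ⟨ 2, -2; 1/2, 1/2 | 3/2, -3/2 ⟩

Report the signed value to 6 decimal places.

√[4·1!3!0!/5! · 0!4!1!0!0!3!] = √(144/5)
  +(−1)^1/∏(1,0,3,0,0,0)! = -1/6  (running -1/6)
⟨..|..⟩ = √(144/5)·(-1/6) = -0.894427

−√(4/5) ≈ -0.894427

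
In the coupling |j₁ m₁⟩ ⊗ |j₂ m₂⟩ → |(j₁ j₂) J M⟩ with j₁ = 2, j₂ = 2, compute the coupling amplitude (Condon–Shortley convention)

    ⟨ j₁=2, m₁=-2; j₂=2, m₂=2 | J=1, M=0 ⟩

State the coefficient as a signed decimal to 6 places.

-0.632456  (= −√(2/5))

triangle: 3!*1!*1!/6! = 6/720
(j±m)!: 0!*4!*4!*0!*1!*1! = 576
prefactor² = (2J+1)*Δ*N² = 72/5
  k=3: −1/(3!*0!*1!*1!*0!*0!) = -1/6
Σ = -1/6  ⇒  CG² = 72/5*(-1/6)² = 2/5
CG = −√(2/5) = -0.632456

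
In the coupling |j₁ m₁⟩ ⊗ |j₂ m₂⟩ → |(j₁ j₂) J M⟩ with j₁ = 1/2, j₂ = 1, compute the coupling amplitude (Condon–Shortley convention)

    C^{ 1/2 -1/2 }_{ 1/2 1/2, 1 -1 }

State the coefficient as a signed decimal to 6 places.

√[2·1!0!1!/3! · 1!0!0!2!0!1!] = √(2/3)
  +(−1)^0/∏(0,1,0,0,0,1)! = 1  (running 1)
⟨..|..⟩ = √(2/3)·(1) = +0.816497

+√(2/3) = +0.816497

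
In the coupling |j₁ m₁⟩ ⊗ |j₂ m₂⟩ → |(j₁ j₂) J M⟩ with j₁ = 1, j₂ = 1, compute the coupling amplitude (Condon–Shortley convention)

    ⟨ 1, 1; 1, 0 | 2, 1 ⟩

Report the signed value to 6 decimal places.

√[5·0!2!2!/5! · 2!0!1!1!3!1!] = √(2)
  +(−1)^0/∏(0,0,0,1,2,1)! = 1/2  (running 1/2)
⟨..|..⟩ = √(2)·(1/2) = +0.707107

+√(1/2) = +0.707107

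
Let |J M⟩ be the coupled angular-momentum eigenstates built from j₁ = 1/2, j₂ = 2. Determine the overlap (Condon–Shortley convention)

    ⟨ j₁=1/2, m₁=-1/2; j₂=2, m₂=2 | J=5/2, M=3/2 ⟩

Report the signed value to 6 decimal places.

+0.447214

j₁+j₂−J=0  J+j₁−j₂=1  J−j₁+j₂=4  j₁+j₂+J+1=6
(j₁±m₁, j₂±m₂, J±M) = (0,1,4,0,4,1)
P² = 576/5
sum k=0..0:
  [0] +1/24 = 1/24
S = 1/24
C² = P²·S² = 1/5 ; C = +0.447214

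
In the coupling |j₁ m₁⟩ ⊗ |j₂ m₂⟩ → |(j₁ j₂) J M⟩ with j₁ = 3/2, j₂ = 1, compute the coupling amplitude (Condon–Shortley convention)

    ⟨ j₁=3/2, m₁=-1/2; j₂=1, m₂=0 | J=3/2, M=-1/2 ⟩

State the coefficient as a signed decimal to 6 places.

√[4·1!2!1!/5! · 1!2!1!1!1!2!] = √(4/15)
  +(−1)^0/∏(0,1,2,1,0,0)! = 1/2  (running 1/2)
  +(−1)^1/∏(1,0,1,0,1,1)! = -1  (running -1/2)
⟨..|..⟩ = √(4/15)·(-1/2) = -0.258199

−√(1/15) = -0.258199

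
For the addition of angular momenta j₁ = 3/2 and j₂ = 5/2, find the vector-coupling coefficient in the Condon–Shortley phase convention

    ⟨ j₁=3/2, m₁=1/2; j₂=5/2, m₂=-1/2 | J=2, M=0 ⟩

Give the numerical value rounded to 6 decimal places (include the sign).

−√(1/14) = -0.267261

triangle: 2!×1!×3!/7! = 12/5040
(j±m)!: 2!×1!×2!×3!×2!×2! = 96
prefactor² = (2J+1)×Δ×N² = 8/7
  k=0: +1/(0!×2!×1!×2!×0!×1!) = 1/4
  k=1: −1/(1!×1!×0!×1!×1!×2!) = -1/2
Σ = -1/4  ⇒  CG² = 8/7×(-1/4)² = 1/14
CG = −√(1/14) = -0.267261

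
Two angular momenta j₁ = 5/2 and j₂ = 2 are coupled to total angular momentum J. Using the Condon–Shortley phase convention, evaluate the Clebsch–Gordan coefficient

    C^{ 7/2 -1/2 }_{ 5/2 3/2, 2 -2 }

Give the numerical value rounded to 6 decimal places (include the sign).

+0.450749

triangle: 1!*4!*3!/9! = 144/362880
(j±m)!: 4!*1!*0!*4!*3!*4! = 82944
prefactor² = (2J+1)*Δ*N² = 9216/35
  k=0: +1/(0!*1!*1!*0!*3!*3!) = 1/36
Σ = 1/36  ⇒  CG² = 9216/35*1/36² = 64/315
CG = +√(64/315) = +0.450749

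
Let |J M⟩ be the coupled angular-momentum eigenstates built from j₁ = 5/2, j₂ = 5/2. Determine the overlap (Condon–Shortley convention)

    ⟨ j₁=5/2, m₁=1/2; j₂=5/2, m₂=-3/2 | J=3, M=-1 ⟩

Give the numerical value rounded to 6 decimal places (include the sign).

triangle: 2!·3!·3!/9! = 72/362880
(j±m)!: 3!·2!·1!·4!·2!·4! = 13824
prefactor² = (2J+1)·Δ·N² = 96/5
  k=0: +1/(0!·2!·2!·1!·1!·2!) = 1/8
  k=1: −1/(1!·1!·1!·0!·2!·3!) = -1/12
Σ = 1/24  ⇒  CG² = 96/5·1/24² = 1/30
CG = +√(1/30) = +0.182574

+0.182574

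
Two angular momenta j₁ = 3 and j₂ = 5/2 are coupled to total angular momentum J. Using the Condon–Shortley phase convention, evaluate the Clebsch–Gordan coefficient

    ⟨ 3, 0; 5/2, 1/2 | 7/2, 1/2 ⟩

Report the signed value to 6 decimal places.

j₁+j₂−J=2  J+j₁−j₂=4  J−j₁+j₂=3  j₁+j₂+J+1=10
(j₁±m₁, j₂±m₂, J±M) = (3,3,3,2,4,3)
P² = 6912/175
sum k=0..2:
  [0] +1/72 = 1/72
  [1] −1/8 = -1/8
  [2] +1/24 = 1/24
S = -5/72
C² = P²·S² = 4/21 ; C = -0.436436

−√(4/21) = -0.436436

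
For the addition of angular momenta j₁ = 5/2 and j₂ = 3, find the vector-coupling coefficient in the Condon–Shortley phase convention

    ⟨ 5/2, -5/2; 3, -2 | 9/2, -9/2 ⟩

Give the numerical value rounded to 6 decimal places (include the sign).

−√(5/11) ≈ -0.674200

√[10·1!4!5!/11! · 0!5!1!5!0!9!] = √(41472000/11)
  +(−1)^1/∏(1,0,4,0,0,5)! = -1/2880  (running -1/2880)
⟨..|..⟩ = √(41472000/11)·(-1/2880) = -0.674200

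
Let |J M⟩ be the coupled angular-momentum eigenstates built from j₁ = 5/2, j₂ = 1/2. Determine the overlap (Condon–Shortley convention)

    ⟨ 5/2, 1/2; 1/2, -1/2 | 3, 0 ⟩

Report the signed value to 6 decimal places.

+0.707107

√[7·0!5!1!/7! · 3!2!0!1!3!3!] = √(72)
  +(−1)^0/∏(0,0,2,0,3,1)! = 1/12  (running 1/12)
⟨..|..⟩ = √(72)·(1/12) = +0.707107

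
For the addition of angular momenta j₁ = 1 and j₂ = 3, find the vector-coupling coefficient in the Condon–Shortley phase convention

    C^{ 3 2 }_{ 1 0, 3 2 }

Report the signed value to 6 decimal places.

j₁+j₂−J=1  J+j₁−j₂=1  J−j₁+j₂=5  j₁+j₂+J+1=8
(j₁±m₁, j₂±m₂, J±M) = (1,1,5,1,5,1)
P² = 300
sum k=0..1:
  [0] +1/120 = 1/120
  [1] −1/24 = -1/24
S = -1/30
C² = P²·S² = 1/3 ; C = -0.577350

-0.577350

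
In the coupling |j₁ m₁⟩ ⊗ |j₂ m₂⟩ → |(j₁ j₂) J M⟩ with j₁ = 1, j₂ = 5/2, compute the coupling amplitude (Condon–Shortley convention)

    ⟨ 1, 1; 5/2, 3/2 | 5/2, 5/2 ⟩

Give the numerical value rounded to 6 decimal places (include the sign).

j₁+j₂−J=1  J+j₁−j₂=1  J−j₁+j₂=4  j₁+j₂+J+1=7
(j₁±m₁, j₂±m₂, J±M) = (2,0,4,1,5,0)
P² = 1152/7
sum k=0..0:
  [0] +1/24 = 1/24
S = 1/24
C² = P²·S² = 2/7 ; C = +0.534522

+√(2/7) = +0.534522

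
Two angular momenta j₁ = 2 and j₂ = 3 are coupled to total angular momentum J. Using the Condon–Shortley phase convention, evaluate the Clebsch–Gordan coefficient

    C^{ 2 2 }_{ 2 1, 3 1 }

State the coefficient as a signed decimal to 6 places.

j₁+j₂−J=3  J+j₁−j₂=1  J−j₁+j₂=3  j₁+j₂+J+1=8
(j₁±m₁, j₂±m₂, J±M) = (3,1,4,2,4,0)
P² = 216/7
sum k=1..1:
  [1] −1/12 = -1/12
S = -1/12
C² = P²·S² = 3/14 ; C = -0.462910

−√(3/14) ≈ -0.462910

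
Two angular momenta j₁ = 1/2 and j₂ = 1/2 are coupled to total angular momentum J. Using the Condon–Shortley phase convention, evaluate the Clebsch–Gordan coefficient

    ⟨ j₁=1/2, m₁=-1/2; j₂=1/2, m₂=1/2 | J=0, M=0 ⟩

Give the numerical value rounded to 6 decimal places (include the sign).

-0.707107  (= −√(1/2))

√[1·1!0!0!/2! · 0!1!1!0!0!0!] = √(1/2)
  +(−1)^1/∏(1,0,0,0,0,0)! = -1  (running -1)
⟨..|..⟩ = √(1/2)·(-1) = -0.707107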